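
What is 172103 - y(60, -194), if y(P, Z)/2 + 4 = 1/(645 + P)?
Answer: 121338253/705 ≈ 1.7211e+5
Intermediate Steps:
y(P, Z) = -8 + 2/(645 + P)
172103 - y(60, -194) = 172103 - 2*(-2579 - 4*60)/(645 + 60) = 172103 - 2*(-2579 - 240)/705 = 172103 - 2*(-2819)/705 = 172103 - 1*(-5638/705) = 172103 + 5638/705 = 121338253/705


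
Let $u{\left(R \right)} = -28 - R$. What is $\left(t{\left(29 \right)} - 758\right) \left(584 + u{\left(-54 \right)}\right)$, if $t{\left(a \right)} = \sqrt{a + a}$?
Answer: $-462380 + 610 \sqrt{58} \approx -4.5773 \cdot 10^{5}$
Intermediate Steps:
$t{\left(a \right)} = \sqrt{2} \sqrt{a}$ ($t{\left(a \right)} = \sqrt{2 a} = \sqrt{2} \sqrt{a}$)
$\left(t{\left(29 \right)} - 758\right) \left(584 + u{\left(-54 \right)}\right) = \left(\sqrt{2} \sqrt{29} - 758\right) \left(584 - -26\right) = \left(\sqrt{58} - 758\right) \left(584 + \left(-28 + 54\right)\right) = \left(-758 + \sqrt{58}\right) \left(584 + 26\right) = \left(-758 + \sqrt{58}\right) 610 = -462380 + 610 \sqrt{58}$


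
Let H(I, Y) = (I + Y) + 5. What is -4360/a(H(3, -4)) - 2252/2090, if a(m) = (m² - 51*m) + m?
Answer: 543627/24035 ≈ 22.618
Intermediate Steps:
H(I, Y) = 5 + I + Y
a(m) = m² - 50*m
-4360/a(H(3, -4)) - 2252/2090 = -4360*1/((-50 + (5 + 3 - 4))*(5 + 3 - 4)) - 2252/2090 = -4360*1/(4*(-50 + 4)) - 2252*1/2090 = -4360/(4*(-46)) - 1126/1045 = -4360/(-184) - 1126/1045 = -4360*(-1/184) - 1126/1045 = 545/23 - 1126/1045 = 543627/24035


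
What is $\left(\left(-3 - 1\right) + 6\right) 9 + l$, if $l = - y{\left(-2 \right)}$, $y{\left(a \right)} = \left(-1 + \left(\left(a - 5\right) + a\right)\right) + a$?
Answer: $30$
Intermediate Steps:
$y{\left(a \right)} = -6 + 3 a$ ($y{\left(a \right)} = \left(-1 + \left(\left(-5 + a\right) + a\right)\right) + a = \left(-1 + \left(-5 + 2 a\right)\right) + a = \left(-6 + 2 a\right) + a = -6 + 3 a$)
$l = 12$ ($l = - (-6 + 3 \left(-2\right)) = - (-6 - 6) = \left(-1\right) \left(-12\right) = 12$)
$\left(\left(-3 - 1\right) + 6\right) 9 + l = \left(\left(-3 - 1\right) + 6\right) 9 + 12 = \left(-4 + 6\right) 9 + 12 = 2 \cdot 9 + 12 = 18 + 12 = 30$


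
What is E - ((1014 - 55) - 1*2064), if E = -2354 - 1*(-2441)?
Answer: 1192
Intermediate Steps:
E = 87 (E = -2354 + 2441 = 87)
E - ((1014 - 55) - 1*2064) = 87 - ((1014 - 55) - 1*2064) = 87 - (959 - 2064) = 87 - 1*(-1105) = 87 + 1105 = 1192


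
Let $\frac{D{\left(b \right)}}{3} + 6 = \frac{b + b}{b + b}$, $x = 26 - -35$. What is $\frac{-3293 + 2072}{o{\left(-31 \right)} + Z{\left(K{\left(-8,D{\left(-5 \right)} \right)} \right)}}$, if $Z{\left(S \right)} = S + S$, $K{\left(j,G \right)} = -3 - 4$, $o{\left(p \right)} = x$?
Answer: $- \frac{1221}{47} \approx -25.979$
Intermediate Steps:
$x = 61$ ($x = 26 + 35 = 61$)
$D{\left(b \right)} = -15$ ($D{\left(b \right)} = -18 + 3 \frac{b + b}{b + b} = -18 + 3 \frac{2 b}{2 b} = -18 + 3 \cdot 2 b \frac{1}{2 b} = -18 + 3 \cdot 1 = -18 + 3 = -15$)
$o{\left(p \right)} = 61$
$K{\left(j,G \right)} = -7$
$Z{\left(S \right)} = 2 S$
$\frac{-3293 + 2072}{o{\left(-31 \right)} + Z{\left(K{\left(-8,D{\left(-5 \right)} \right)} \right)}} = \frac{-3293 + 2072}{61 + 2 \left(-7\right)} = - \frac{1221}{61 - 14} = - \frac{1221}{47}$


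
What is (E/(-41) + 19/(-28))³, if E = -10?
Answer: -124251499/1512953792 ≈ -0.082125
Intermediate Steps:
(E/(-41) + 19/(-28))³ = (-10/(-41) + 19/(-28))³ = (-10*(-1/41) + 19*(-1/28))³ = (10/41 - 19/28)³ = (-499/1148)³ = -124251499/1512953792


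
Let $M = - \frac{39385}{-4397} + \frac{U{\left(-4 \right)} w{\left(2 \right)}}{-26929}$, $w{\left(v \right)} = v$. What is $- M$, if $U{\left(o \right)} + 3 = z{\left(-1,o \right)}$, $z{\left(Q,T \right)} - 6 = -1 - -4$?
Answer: $- \frac{1060545901}{118406813} \approx -8.9568$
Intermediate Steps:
$z{\left(Q,T \right)} = 9$ ($z{\left(Q,T \right)} = 6 - -3 = 6 + \left(-1 + 4\right) = 6 + 3 = 9$)
$U{\left(o \right)} = 6$ ($U{\left(o \right)} = -3 + 9 = 6$)
$M = \frac{1060545901}{118406813}$ ($M = - \frac{39385}{-4397} + \frac{6 \cdot 2}{-26929} = \left(-39385\right) \left(- \frac{1}{4397}\right) + 12 \left(- \frac{1}{26929}\right) = \frac{39385}{4397} - \frac{12}{26929} = \frac{1060545901}{118406813} \approx 8.9568$)
$- M = \left(-1\right) \frac{1060545901}{118406813} = - \frac{1060545901}{118406813}$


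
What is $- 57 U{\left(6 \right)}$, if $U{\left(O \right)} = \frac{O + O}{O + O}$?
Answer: $-57$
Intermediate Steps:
$U{\left(O \right)} = 1$ ($U{\left(O \right)} = \frac{2 O}{2 O} = 2 O \frac{1}{2 O} = 1$)
$- 57 U{\left(6 \right)} = \left(-57\right) 1 = -57$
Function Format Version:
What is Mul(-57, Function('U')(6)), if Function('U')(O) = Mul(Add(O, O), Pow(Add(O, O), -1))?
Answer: -57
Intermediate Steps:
Function('U')(O) = 1 (Function('U')(O) = Mul(Mul(2, O), Pow(Mul(2, O), -1)) = Mul(Mul(2, O), Mul(Rational(1, 2), Pow(O, -1))) = 1)
Mul(-57, Function('U')(6)) = Mul(-57, 1) = -57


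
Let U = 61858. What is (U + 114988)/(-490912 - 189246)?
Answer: -88423/340079 ≈ -0.26001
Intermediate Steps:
(U + 114988)/(-490912 - 189246) = (61858 + 114988)/(-490912 - 189246) = 176846/(-680158) = 176846*(-1/680158) = -88423/340079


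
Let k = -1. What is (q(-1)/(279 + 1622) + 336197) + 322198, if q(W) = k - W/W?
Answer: 1251608893/1901 ≈ 6.5840e+5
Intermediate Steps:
q(W) = -2 (q(W) = -1 - W/W = -1 - 1*1 = -1 - 1 = -2)
(q(-1)/(279 + 1622) + 336197) + 322198 = (-2/(279 + 1622) + 336197) + 322198 = (-2/1901 + 336197) + 322198 = 639110495/1901 + 322198 = 1251608893/1901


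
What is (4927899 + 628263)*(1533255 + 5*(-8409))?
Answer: 8285404336020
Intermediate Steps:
(4927899 + 628263)*(1533255 + 5*(-8409)) = 5556162*(1533255 - 42045) = 5556162*1491210 = 8285404336020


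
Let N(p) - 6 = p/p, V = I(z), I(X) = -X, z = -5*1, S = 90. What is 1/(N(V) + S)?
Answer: 1/97 ≈ 0.010309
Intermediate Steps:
z = -5
V = 5 (V = -1*(-5) = 5)
N(p) = 7 (N(p) = 6 + p/p = 6 + 1 = 7)
1/(N(V) + S) = 1/(7 + 90) = 1/97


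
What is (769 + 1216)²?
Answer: 3940225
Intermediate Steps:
(769 + 1216)² = 1985² = 3940225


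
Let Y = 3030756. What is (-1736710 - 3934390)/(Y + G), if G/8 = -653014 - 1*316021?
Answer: 1417775/1180381 ≈ 1.2011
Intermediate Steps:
G = -7752280 (G = 8*(-653014 - 1*316021) = 8*(-653014 - 316021) = 8*(-969035) = -7752280)
(-1736710 - 3934390)/(Y + G) = (-1736710 - 3934390)/(3030756 - 7752280) = -5671100/(-4721524) = -5671100*(-1/4721524) = 1417775/1180381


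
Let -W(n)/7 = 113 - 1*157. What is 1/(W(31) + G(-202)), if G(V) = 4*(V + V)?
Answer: -1/1308 ≈ -0.00076453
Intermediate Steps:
G(V) = 8*V (G(V) = 4*(2*V) = 8*V)
W(n) = 308 (W(n) = -7*(113 - 1*157) = -7*(113 - 157) = -7*(-44) = 308)
1/(W(31) + G(-202)) = 1/(308 + 8*(-202)) = 1/(308 - 1616) = 1/(-1308) = -1/1308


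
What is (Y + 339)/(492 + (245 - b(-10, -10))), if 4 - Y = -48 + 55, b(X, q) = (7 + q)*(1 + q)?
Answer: 168/355 ≈ 0.47324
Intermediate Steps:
b(X, q) = (1 + q)*(7 + q)
Y = -3 (Y = 4 - (-48 + 55) = 4 - 1*7 = 4 - 7 = -3)
(Y + 339)/(492 + (245 - b(-10, -10))) = (-3 + 339)/(492 + (245 - (7 + (-10)² + 8*(-10)))) = 336/(492 + (245 - (7 + 100 - 80))) = 336/(492 + (245 - 1*27)) = 336/(492 + (245 - 27)) = 336/(492 + 218) = 336/710 = 336*(1/710) = 168/355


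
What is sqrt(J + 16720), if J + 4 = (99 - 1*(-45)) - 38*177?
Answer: 3*sqrt(1126) ≈ 100.67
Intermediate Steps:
J = -6586 (J = -4 + ((99 - 1*(-45)) - 38*177) = -4 + ((99 + 45) - 6726) = -4 + (144 - 6726) = -4 - 6582 = -6586)
sqrt(J + 16720) = sqrt(-6586 + 16720) = sqrt(10134) = 3*sqrt(1126)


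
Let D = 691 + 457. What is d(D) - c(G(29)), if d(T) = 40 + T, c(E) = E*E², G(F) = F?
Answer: -23201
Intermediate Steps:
c(E) = E³
D = 1148
d(D) - c(G(29)) = (40 + 1148) - 1*29³ = 1188 - 1*24389 = 1188 - 24389 = -23201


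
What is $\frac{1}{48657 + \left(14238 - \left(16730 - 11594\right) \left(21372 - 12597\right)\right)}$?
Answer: $- \frac{1}{45005505} \approx -2.2219 \cdot 10^{-8}$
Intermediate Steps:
$\frac{1}{48657 + \left(14238 - \left(16730 - 11594\right) \left(21372 - 12597\right)\right)} = \frac{1}{48657 + \left(14238 - 5136 \cdot 8775\right)} = \frac{1}{48657 + \left(14238 - 45068400\right)} = \frac{1}{48657 - 45054162} = \frac{1}{-45005505} = - \frac{1}{45005505}$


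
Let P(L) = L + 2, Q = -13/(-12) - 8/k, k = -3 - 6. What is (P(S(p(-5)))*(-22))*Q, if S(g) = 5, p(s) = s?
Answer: -5467/18 ≈ -303.72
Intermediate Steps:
k = -9
Q = 71/36 (Q = -13/(-12) - 8/(-9) = -13*(-1/12) - 8*(-⅑) = 13/12 + 8/9 = 71/36 ≈ 1.9722)
P(L) = 2 + L
(P(S(p(-5)))*(-22))*Q = ((2 + 5)*(-22))*(71/36) = (7*(-22))*(71/36) = -154*71/36 = -5467/18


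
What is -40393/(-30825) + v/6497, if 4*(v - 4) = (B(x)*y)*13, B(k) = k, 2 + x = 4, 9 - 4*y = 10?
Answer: 2100052243/1602160200 ≈ 1.3108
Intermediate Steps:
y = -¼ (y = 9/4 - ¼*10 = 9/4 - 5/2 = -¼ ≈ -0.25000)
x = 2 (x = -2 + 4 = 2)
v = 19/8 (v = 4 + ((2*(-¼))*13)/4 = 4 + (-½*13)/4 = 4 + (¼)*(-13/2) = 4 - 13/8 = 19/8 ≈ 2.3750)
-40393/(-30825) + v/6497 = -40393/(-30825) + (19/8)/6497 = -40393*(-1/30825) + (19/8)*(1/6497) = 40393/30825 + 19/51976 = 2100052243/1602160200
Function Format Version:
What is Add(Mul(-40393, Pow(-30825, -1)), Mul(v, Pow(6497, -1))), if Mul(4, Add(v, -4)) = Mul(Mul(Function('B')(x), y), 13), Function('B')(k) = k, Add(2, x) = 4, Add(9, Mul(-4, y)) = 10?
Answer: Rational(2100052243, 1602160200) ≈ 1.3108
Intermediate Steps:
y = Rational(-1, 4) (y = Add(Rational(9, 4), Mul(Rational(-1, 4), 10)) = Add(Rational(9, 4), Rational(-5, 2)) = Rational(-1, 4) ≈ -0.25000)
x = 2 (x = Add(-2, 4) = 2)
v = Rational(19, 8) (v = Add(4, Mul(Rational(1, 4), Mul(Mul(2, Rational(-1, 4)), 13))) = Add(4, Mul(Rational(1, 4), Mul(Rational(-1, 2), 13))) = Add(4, Mul(Rational(1, 4), Rational(-13, 2))) = Add(4, Rational(-13, 8)) = Rational(19, 8) ≈ 2.3750)
Add(Mul(-40393, Pow(-30825, -1)), Mul(v, Pow(6497, -1))) = Add(Mul(-40393, Pow(-30825, -1)), Mul(Rational(19, 8), Pow(6497, -1))) = Add(Mul(-40393, Rational(-1, 30825)), Mul(Rational(19, 8), Rational(1, 6497))) = Add(Rational(40393, 30825), Rational(19, 51976)) = Rational(2100052243, 1602160200)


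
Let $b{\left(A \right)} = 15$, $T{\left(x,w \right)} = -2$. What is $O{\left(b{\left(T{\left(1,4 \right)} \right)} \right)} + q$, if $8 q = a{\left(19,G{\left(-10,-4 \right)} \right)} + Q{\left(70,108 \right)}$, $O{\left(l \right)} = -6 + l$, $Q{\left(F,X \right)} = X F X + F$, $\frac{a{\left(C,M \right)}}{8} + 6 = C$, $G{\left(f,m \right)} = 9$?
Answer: $\frac{408363}{4} \approx 1.0209 \cdot 10^{5}$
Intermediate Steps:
$a{\left(C,M \right)} = -48 + 8 C$
$Q{\left(F,X \right)} = F + F X^{2}$ ($Q{\left(F,X \right)} = F X X + F = F X^{2} + F = F + F X^{2}$)
$q = \frac{408327}{4}$ ($q = \frac{\left(-48 + 8 \cdot 19\right) + 70 \left(1 + 108^{2}\right)}{8} = \frac{\left(-48 + 152\right) + 70 \left(1 + 11664\right)}{8} = \frac{104 + 70 \cdot 11665}{8} = \frac{104 + 816550}{8} = \frac{1}{8} \cdot 816654 = \frac{408327}{4} \approx 1.0208 \cdot 10^{5}$)
$O{\left(b{\left(T{\left(1,4 \right)} \right)} \right)} + q = \left(-6 + 15\right) + \frac{408327}{4} = 9 + \frac{408327}{4} = \frac{408363}{4}$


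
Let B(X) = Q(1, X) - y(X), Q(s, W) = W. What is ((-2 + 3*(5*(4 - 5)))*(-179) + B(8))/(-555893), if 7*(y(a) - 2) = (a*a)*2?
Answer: -21215/3891251 ≈ -0.0054520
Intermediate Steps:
y(a) = 2 + 2*a²/7 (y(a) = 2 + ((a*a)*2)/7 = 2 + (a²*2)/7 = 2 + (2*a²)/7 = 2 + 2*a²/7)
B(X) = -2 + X - 2*X²/7 (B(X) = X - (2 + 2*X²/7) = X + (-2 - 2*X²/7) = -2 + X - 2*X²/7)
((-2 + 3*(5*(4 - 5)))*(-179) + B(8))/(-555893) = ((-2 + 3*(5*(4 - 5)))*(-179) + (-2 + 8 - 2/7*8²))/(-555893) = ((-2 + 3*(5*(-1)))*(-179) + (-2 + 8 - 2/7*64))*(-1/555893) = ((-2 + 3*(-5))*(-179) + (-2 + 8 - 128/7))*(-1/555893) = ((-2 - 15)*(-179) - 86/7)*(-1/555893) = (-17*(-179) - 86/7)*(-1/555893) = (3043 - 86/7)*(-1/555893) = (21215/7)*(-1/555893) = -21215/3891251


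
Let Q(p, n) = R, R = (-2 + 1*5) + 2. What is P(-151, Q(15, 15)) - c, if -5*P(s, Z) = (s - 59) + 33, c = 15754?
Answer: -78593/5 ≈ -15719.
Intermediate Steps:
R = 5 (R = (-2 + 5) + 2 = 3 + 2 = 5)
Q(p, n) = 5
P(s, Z) = 26/5 - s/5 (P(s, Z) = -((s - 59) + 33)/5 = -((-59 + s) + 33)/5 = -(-26 + s)/5 = 26/5 - s/5)
P(-151, Q(15, 15)) - c = (26/5 - ⅕*(-151)) - 1*15754 = (26/5 + 151/5) - 15754 = 177/5 - 15754 = -78593/5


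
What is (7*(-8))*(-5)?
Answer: 280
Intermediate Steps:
(7*(-8))*(-5) = -56*(-5) = 280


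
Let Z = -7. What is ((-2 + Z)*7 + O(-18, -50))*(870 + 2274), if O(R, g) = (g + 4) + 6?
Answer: -323832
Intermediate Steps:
O(R, g) = 10 + g (O(R, g) = (4 + g) + 6 = 10 + g)
((-2 + Z)*7 + O(-18, -50))*(870 + 2274) = ((-2 - 7)*7 + (10 - 50))*(870 + 2274) = (-9*7 - 40)*3144 = (-63 - 40)*3144 = -103*3144 = -323832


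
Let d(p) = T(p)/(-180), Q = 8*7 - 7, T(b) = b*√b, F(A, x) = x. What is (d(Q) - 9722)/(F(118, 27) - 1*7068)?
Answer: 1750303/1267380 ≈ 1.3810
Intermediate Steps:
T(b) = b^(3/2)
Q = 49 (Q = 56 - 7 = 49)
d(p) = -p^(3/2)/180 (d(p) = p^(3/2)/(-180) = p^(3/2)*(-1/180) = -p^(3/2)/180)
(d(Q) - 9722)/(F(118, 27) - 1*7068) = (-49^(3/2)/180 - 9722)/(27 - 1*7068) = (-1/180*343 - 9722)/(27 - 7068) = (-343/180 - 9722)/(-7041) = -1750303/180*(-1/7041) = 1750303/1267380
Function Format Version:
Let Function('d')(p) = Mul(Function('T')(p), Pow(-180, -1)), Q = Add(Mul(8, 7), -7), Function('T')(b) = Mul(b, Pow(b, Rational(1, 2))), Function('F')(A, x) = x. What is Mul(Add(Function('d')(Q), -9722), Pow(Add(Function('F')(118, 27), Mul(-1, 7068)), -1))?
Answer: Rational(1750303, 1267380) ≈ 1.3810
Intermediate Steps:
Function('T')(b) = Pow(b, Rational(3, 2))
Q = 49 (Q = Add(56, -7) = 49)
Function('d')(p) = Mul(Rational(-1, 180), Pow(p, Rational(3, 2))) (Function('d')(p) = Mul(Pow(p, Rational(3, 2)), Pow(-180, -1)) = Mul(Pow(p, Rational(3, 2)), Rational(-1, 180)) = Mul(Rational(-1, 180), Pow(p, Rational(3, 2))))
Mul(Add(Function('d')(Q), -9722), Pow(Add(Function('F')(118, 27), Mul(-1, 7068)), -1)) = Mul(Add(Mul(Rational(-1, 180), Pow(49, Rational(3, 2))), -9722), Pow(Add(27, Mul(-1, 7068)), -1)) = Mul(Add(Mul(Rational(-1, 180), 343), -9722), Pow(Add(27, -7068), -1)) = Mul(Add(Rational(-343, 180), -9722), Pow(-7041, -1)) = Mul(Rational(-1750303, 180), Rational(-1, 7041)) = Rational(1750303, 1267380)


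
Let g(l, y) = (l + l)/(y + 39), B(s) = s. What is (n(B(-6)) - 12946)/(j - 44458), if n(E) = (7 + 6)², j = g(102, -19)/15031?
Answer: 960255435/3341240939 ≈ 0.28740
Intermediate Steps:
g(l, y) = 2*l/(39 + y) (g(l, y) = (2*l)/(39 + y) = 2*l/(39 + y))
j = 51/75155 (j = (2*102/(39 - 19))/15031 = (2*102/20)*(1/15031) = (2*102*(1/20))*(1/15031) = (51/5)*(1/15031) = 51/75155 ≈ 0.00067860)
n(E) = 169 (n(E) = 13² = 169)
(n(B(-6)) - 12946)/(j - 44458) = (169 - 12946)/(51/75155 - 44458) = -12777/(-3341240939/75155) = -12777*(-75155/3341240939) = 960255435/3341240939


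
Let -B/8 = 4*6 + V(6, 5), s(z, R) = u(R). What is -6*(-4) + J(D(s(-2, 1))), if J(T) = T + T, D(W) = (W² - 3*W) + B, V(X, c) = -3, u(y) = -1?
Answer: -304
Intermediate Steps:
s(z, R) = -1
B = -168 (B = -8*(4*6 - 3) = -8*(24 - 3) = -8*21 = -168)
D(W) = -168 + W² - 3*W (D(W) = (W² - 3*W) - 168 = -168 + W² - 3*W)
J(T) = 2*T
-6*(-4) + J(D(s(-2, 1))) = -6*(-4) + 2*(-168 + (-1)² - 3*(-1)) = 24 + 2*(-168 + 1 + 3) = 24 + 2*(-164) = 24 - 328 = -304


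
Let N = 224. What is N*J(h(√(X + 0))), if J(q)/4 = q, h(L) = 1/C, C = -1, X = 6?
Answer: -896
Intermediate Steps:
h(L) = -1 (h(L) = 1/(-1) = -1)
J(q) = 4*q
N*J(h(√(X + 0))) = 224*(4*(-1)) = 224*(-4) = -896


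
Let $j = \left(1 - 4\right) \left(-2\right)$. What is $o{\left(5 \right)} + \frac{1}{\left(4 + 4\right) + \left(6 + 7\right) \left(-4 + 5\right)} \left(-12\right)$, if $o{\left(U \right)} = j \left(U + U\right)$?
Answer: $\frac{416}{7} \approx 59.429$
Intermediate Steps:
$j = 6$ ($j = \left(-3\right) \left(-2\right) = 6$)
$o{\left(U \right)} = 12 U$ ($o{\left(U \right)} = 6 \left(U + U\right) = 6 \cdot 2 U = 12 U$)
$o{\left(5 \right)} + \frac{1}{\left(4 + 4\right) + \left(6 + 7\right) \left(-4 + 5\right)} \left(-12\right) = 12 \cdot 5 + \frac{1}{\left(4 + 4\right) + \left(6 + 7\right) \left(-4 + 5\right)} \left(-12\right) = 60 + \frac{1}{8 + 13 \cdot 1} \left(-12\right) = 60 + \frac{1}{8 + 13} \left(-12\right) = 60 + \frac{1}{21} \left(-12\right) = 60 - \frac{4}{7} = \frac{416}{7}$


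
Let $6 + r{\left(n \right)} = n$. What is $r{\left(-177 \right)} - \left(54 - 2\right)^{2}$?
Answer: $-2887$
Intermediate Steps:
$r{\left(n \right)} = -6 + n$
$r{\left(-177 \right)} - \left(54 - 2\right)^{2} = \left(-6 - 177\right) - \left(54 - 2\right)^{2} = -183 - 52^{2} = -183 - 2704 = -2887$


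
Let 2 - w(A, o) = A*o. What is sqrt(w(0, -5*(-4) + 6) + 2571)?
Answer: sqrt(2573) ≈ 50.725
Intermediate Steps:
w(A, o) = 2 - A*o
sqrt(w(0, -5*(-4) + 6) + 2571) = sqrt((2 - 1*0*(-5*(-4) + 6)) + 2571) = sqrt((2 - 1*0*(20 + 6)) + 2571) = sqrt((2 - 1*0*26) + 2571) = sqrt((2 + 0) + 2571) = sqrt(2 + 2571) = sqrt(2573)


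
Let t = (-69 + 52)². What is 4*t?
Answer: 1156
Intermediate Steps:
t = 289 (t = (-17)² = 289)
4*t = 4*289 = 1156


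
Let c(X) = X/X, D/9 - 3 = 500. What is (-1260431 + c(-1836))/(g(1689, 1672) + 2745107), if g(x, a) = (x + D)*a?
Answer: -1260430/13138259 ≈ -0.095936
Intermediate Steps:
D = 4527 (D = 27 + 9*500 = 27 + 4500 = 4527)
c(X) = 1
g(x, a) = a*(4527 + x) (g(x, a) = (x + 4527)*a = (4527 + x)*a = a*(4527 + x))
(-1260431 + c(-1836))/(g(1689, 1672) + 2745107) = (-1260431 + 1)/(1672*(4527 + 1689) + 2745107) = -1260430/(1672*6216 + 2745107) = -1260430/(10393152 + 2745107) = -1260430/13138259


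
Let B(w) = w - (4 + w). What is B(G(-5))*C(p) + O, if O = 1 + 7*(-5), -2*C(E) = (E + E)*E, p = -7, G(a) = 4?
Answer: 162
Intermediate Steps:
B(w) = -4 (B(w) = w + (-4 - w) = -4)
C(E) = -E² (C(E) = -(E + E)*E/2 = -2*E*E/2 = -E²)
O = -34 (O = 1 - 35 = -34)
B(G(-5))*C(p) + O = -(-4)*(-7)² - 34 = -(-4)*49 - 34 = -4*(-49) - 34 = 196 - 34 = 162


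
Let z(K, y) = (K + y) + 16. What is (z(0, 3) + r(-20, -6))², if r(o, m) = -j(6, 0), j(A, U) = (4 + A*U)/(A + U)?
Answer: 3025/9 ≈ 336.11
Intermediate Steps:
j(A, U) = (4 + A*U)/(A + U)
z(K, y) = 16 + K + y
r(o, m) = -⅔ (r(o, m) = -(4 + 6*0)/(6 + 0) = -(4 + 0)/6 = -4/6 = -1*⅔ = -⅔)
(z(0, 3) + r(-20, -6))² = ((16 + 0 + 3) - ⅔)² = (19 - ⅔)² = (55/3)² = 3025/9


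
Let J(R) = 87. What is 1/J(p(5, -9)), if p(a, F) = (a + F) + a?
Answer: 1/87 ≈ 0.011494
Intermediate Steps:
p(a, F) = F + 2*a (p(a, F) = (F + a) + a = F + 2*a)
1/J(p(5, -9)) = 1/87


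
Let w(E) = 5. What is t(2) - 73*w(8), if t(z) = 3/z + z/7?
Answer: -5085/14 ≈ -363.21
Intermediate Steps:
t(z) = 3/z + z/7 (t(z) = 3/z + z*(⅐) = 3/z + z/7)
t(2) - 73*w(8) = (3/2 + (⅐)*2) - 73*5 = (3*(½) + 2/7) - 365 = (3/2 + 2/7) - 365 = 25/14 - 365 = -5085/14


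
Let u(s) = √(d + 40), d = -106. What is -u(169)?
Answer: -I*√66 ≈ -8.124*I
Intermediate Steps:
u(s) = I*√66 (u(s) = √(-106 + 40) = √(-66) = I*√66)
-u(169) = -I*√66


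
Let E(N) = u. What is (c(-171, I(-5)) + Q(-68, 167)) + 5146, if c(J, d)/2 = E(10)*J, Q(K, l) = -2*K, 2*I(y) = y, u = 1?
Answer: 4940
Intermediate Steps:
I(y) = y/2
E(N) = 1
c(J, d) = 2*J (c(J, d) = 2*(1*J) = 2*J)
(c(-171, I(-5)) + Q(-68, 167)) + 5146 = (2*(-171) - 2*(-68)) + 5146 = (-342 + 136) + 5146 = -206 + 5146 = 4940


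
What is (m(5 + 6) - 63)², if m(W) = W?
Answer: 2704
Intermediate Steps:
(m(5 + 6) - 63)² = ((5 + 6) - 63)² = (11 - 63)² = (-52)² = 2704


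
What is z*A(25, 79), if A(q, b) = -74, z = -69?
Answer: 5106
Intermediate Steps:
z*A(25, 79) = -69*(-74) = 5106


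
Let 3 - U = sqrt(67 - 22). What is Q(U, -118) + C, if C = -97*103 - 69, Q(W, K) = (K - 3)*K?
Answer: 4218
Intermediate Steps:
U = 3 - 3*sqrt(5) (U = 3 - sqrt(67 - 22) = 3 - sqrt(45) = 3 - 3*sqrt(5) ≈ -3.7082)
Q(W, K) = K*(-3 + K) (Q(W, K) = (-3 + K)*K = K*(-3 + K))
C = -10060 (C = -9991 - 69 = -10060)
Q(U, -118) + C = -118*(-3 - 118) - 10060 = -118*(-121) - 10060 = 14278 - 10060 = 4218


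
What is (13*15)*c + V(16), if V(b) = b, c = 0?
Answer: 16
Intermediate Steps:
(13*15)*c + V(16) = (13*15)*0 + 16 = 195*0 + 16 = 0 + 16 = 16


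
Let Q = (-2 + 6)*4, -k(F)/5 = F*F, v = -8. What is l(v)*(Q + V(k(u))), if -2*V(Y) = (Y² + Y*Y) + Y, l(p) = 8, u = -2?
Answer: -2992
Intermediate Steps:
k(F) = -5*F² (k(F) = -5*F*F = -5*F²)
Q = 16 (Q = 4*4 = 16)
V(Y) = -Y² - Y/2 (V(Y) = -((Y² + Y*Y) + Y)/2 = -((Y² + Y²) + Y)/2 = -(2*Y² + Y)/2 = -(Y + 2*Y²)/2 = -Y² - Y/2)
l(v)*(Q + V(k(u))) = 8*(16 - (-5*(-2)²)*(½ - 5*(-2)²)) = 8*(16 - (-5*4)*(½ - 5*4)) = 8*(16 - 1*(-20)*(½ - 20)) = 8*(16 - 1*(-20)*(-39/2)) = 8*(16 - 390) = 8*(-374) = -2992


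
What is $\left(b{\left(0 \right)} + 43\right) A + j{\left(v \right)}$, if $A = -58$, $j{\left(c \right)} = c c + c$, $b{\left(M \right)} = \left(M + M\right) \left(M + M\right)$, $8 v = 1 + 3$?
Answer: $- \frac{9973}{4} \approx -2493.3$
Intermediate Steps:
$v = \frac{1}{2}$ ($v = \frac{1 + 3}{8} = \frac{1}{8} \cdot 4 = \frac{1}{2} \approx 0.5$)
$b{\left(M \right)} = 4 M^{2}$ ($b{\left(M \right)} = 2 M 2 M = 4 M^{2}$)
$j{\left(c \right)} = c + c^{2}$ ($j{\left(c \right)} = c^{2} + c = c + c^{2}$)
$\left(b{\left(0 \right)} + 43\right) A + j{\left(v \right)} = \left(4 \cdot 0^{2} + 43\right) \left(-58\right) + \frac{1 + \frac{1}{2}}{2} = \left(4 \cdot 0 + 43\right) \left(-58\right) + \frac{1}{2} \cdot \frac{3}{2} = \left(0 + 43\right) \left(-58\right) + \frac{3}{4} = 43 \left(-58\right) + \frac{3}{4} = -2494 + \frac{3}{4} = - \frac{9973}{4}$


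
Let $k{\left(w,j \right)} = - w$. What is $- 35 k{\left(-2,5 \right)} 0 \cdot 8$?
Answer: $0$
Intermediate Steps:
$- 35 k{\left(-2,5 \right)} 0 \cdot 8 = - 35 \left(-1\right) \left(-2\right) 0 \cdot 8 = - 35 \cdot 2 \cdot 0 \cdot 8 = \left(-35\right) 0 \cdot 8 = 0 \cdot 8 = 0$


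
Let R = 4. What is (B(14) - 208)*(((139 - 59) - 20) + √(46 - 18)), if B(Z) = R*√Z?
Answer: -8*(30 + √7)*(52 - √14) ≈ -12603.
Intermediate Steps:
B(Z) = 4*√Z
(B(14) - 208)*(((139 - 59) - 20) + √(46 - 18)) = (4*√14 - 208)*(((139 - 59) - 20) + √(46 - 18)) = (-208 + 4*√14)*((80 - 20) + √28) = (-208 + 4*√14)*(60 + 2*√7)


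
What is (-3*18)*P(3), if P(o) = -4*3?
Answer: 648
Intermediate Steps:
P(o) = -12
(-3*18)*P(3) = -3*18*(-12) = -54*(-12) = 648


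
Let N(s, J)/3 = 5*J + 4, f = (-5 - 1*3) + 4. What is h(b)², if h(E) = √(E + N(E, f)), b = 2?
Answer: -46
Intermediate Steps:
f = -4 (f = (-5 - 3) + 4 = -8 + 4 = -4)
N(s, J) = 12 + 15*J (N(s, J) = 3*(5*J + 4) = 3*(4 + 5*J) = 12 + 15*J)
h(E) = √(-48 + E) (h(E) = √(E + (12 + 15*(-4))) = √(E + (12 - 60)) = √(E - 48) = √(-48 + E))
h(b)² = (√(-48 + 2))² = (√(-46))² = (I*√46)² = -46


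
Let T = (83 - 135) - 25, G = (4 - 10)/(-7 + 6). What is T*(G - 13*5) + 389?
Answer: 4932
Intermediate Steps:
G = 6 (G = -6/(-1) = -6*(-1) = 6)
T = -77 (T = -52 - 25 = -77)
T*(G - 13*5) + 389 = -77*(6 - 13*5) + 389 = -77*(6 - 65) + 389 = -77*(-59) + 389 = 4543 + 389 = 4932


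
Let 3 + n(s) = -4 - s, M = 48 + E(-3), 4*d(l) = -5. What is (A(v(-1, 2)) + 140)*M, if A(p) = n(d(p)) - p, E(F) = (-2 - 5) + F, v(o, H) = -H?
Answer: 10355/2 ≈ 5177.5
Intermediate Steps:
d(l) = -5/4 (d(l) = (1/4)*(-5) = -5/4)
E(F) = -7 + F
M = 38 (M = 48 + (-7 - 3) = 48 - 10 = 38)
n(s) = -7 - s (n(s) = -3 + (-4 - s) = -7 - s)
A(p) = -23/4 - p (A(p) = (-7 - 1*(-5/4)) - p = (-7 + 5/4) - p = -23/4 - p)
(A(v(-1, 2)) + 140)*M = ((-23/4 - (-1)*2) + 140)*38 = ((-23/4 - 1*(-2)) + 140)*38 = ((-23/4 + 2) + 140)*38 = (-15/4 + 140)*38 = (545/4)*38 = 10355/2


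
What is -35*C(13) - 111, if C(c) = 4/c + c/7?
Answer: -2428/13 ≈ -186.77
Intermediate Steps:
C(c) = 4/c + c/7 (C(c) = 4/c + c*(⅐) = 4/c + c/7)
-35*C(13) - 111 = -35*(4/13 + (⅐)*13) - 111 = -35*(4*(1/13) + 13/7) - 111 = -35*(4/13 + 13/7) - 111 = -35*197/91 - 111 = -985/13 - 111 = -2428/13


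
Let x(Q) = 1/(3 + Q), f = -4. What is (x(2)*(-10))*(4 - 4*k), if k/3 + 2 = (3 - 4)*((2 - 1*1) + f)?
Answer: 16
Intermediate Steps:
k = 3 (k = -6 + 3*((3 - 4)*((2 - 1*1) - 4)) = -6 + 3*(-((2 - 1) - 4)) = -6 + 3*(-(1 - 4)) = -6 + 3*(-1*(-3)) = -6 + 3*3 = -6 + 9 = 3)
(x(2)*(-10))*(4 - 4*k) = (-10/(3 + 2))*(4 - 4*3) = (-10/5)*(4 - 12) = ((⅕)*(-10))*(-8) = -2*(-8) = 16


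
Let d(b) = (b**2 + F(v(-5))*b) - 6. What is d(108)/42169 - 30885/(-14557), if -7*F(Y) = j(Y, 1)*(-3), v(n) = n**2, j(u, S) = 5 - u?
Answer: 10210336137/4296978931 ≈ 2.3762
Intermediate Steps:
F(Y) = 15/7 - 3*Y/7 (F(Y) = -(5 - Y)*(-3)/7 = -(-15 + 3*Y)/7 = 15/7 - 3*Y/7)
d(b) = -6 + b**2 - 60*b/7 (d(b) = (b**2 + (15/7 - 3/7*(-5)**2)*b) - 6 = (b**2 + (15/7 - 3/7*25)*b) - 6 = (b**2 + (15/7 - 75/7)*b) - 6 = (b**2 - 60*b/7) - 6 = -6 + b**2 - 60*b/7)
d(108)/42169 - 30885/(-14557) = (-6 + 108**2 - 60/7*108)/42169 - 30885/(-14557) = (-6 + 11664 - 6480/7)*(1/42169) - 30885*(-1/14557) = (75126/7)*(1/42169) + 30885/14557 = 75126/295183 + 30885/14557 = 10210336137/4296978931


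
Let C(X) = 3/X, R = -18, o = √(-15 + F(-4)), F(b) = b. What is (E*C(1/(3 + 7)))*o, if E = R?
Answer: -540*I*√19 ≈ -2353.8*I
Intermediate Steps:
o = I*√19 (o = √(-15 - 4) = √(-19) = I*√19 ≈ 4.3589*I)
E = -18
(E*C(1/(3 + 7)))*o = (-54/(1/(3 + 7)))*(I*√19) = (-54/(1/10))*(I*√19) = (-54/⅒)*(I*√19) = (-54*10)*(I*√19) = (-18*30)*(I*√19) = -540*I*√19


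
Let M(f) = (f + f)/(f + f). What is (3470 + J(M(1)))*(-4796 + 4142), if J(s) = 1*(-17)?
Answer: -2258262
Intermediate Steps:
M(f) = 1 (M(f) = (2*f)/((2*f)) = (2*f)*(1/(2*f)) = 1)
J(s) = -17
(3470 + J(M(1)))*(-4796 + 4142) = (3470 - 17)*(-4796 + 4142) = 3453*(-654) = -2258262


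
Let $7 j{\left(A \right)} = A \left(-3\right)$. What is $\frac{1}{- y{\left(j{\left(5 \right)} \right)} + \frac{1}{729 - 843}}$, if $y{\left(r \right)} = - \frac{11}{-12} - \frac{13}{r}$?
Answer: $- \frac{380}{2657} \approx -0.14302$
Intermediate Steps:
$j{\left(A \right)} = - \frac{3 A}{7}$ ($j{\left(A \right)} = \frac{A \left(-3\right)}{7} = \frac{\left(-3\right) A}{7} = - \frac{3 A}{7}$)
$y{\left(r \right)} = \frac{11}{12} - \frac{13}{r}$ ($y{\left(r \right)} = \left(-11\right) \left(- \frac{1}{12}\right) - \frac{13}{r} = \frac{11}{12} - \frac{13}{r}$)
$\frac{1}{- y{\left(j{\left(5 \right)} \right)} + \frac{1}{729 - 843}} = \frac{1}{- (\frac{11}{12} - \frac{13}{\left(- \frac{3}{7}\right) 5}) + \frac{1}{729 - 843}} = \frac{1}{- (\frac{11}{12} - \frac{13}{- \frac{15}{7}}) + \frac{1}{-114}} = \frac{1}{- (\frac{11}{12} - - \frac{91}{15}) - \frac{1}{114}} = \frac{1}{- (\frac{11}{12} + \frac{91}{15}) - \frac{1}{114}} = \frac{1}{\left(-1\right) \frac{419}{60} - \frac{1}{114}} = \frac{1}{- \frac{419}{60} - \frac{1}{114}} = \frac{1}{- \frac{2657}{380}} = - \frac{380}{2657}$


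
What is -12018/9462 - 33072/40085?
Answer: -132444799/63214045 ≈ -2.0952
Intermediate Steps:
-12018/9462 - 33072/40085 = -12018*1/9462 - 33072*1/40085 = -2003/1577 - 33072/40085 = -132444799/63214045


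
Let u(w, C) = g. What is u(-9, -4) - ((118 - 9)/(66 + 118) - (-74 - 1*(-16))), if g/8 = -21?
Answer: -41693/184 ≈ -226.59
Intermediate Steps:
g = -168 (g = 8*(-21) = -168)
u(w, C) = -168
u(-9, -4) - ((118 - 9)/(66 + 118) - (-74 - 1*(-16))) = -168 - ((118 - 9)/(66 + 118) - (-74 - 1*(-16))) = -168 - (109/184 - (-74 + 16)) = -168 - (109*(1/184) - 1*(-58)) = -168 - (109/184 + 58) = -168 - 1*10781/184 = -168 - 10781/184 = -41693/184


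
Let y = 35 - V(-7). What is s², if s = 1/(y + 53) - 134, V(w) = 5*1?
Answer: 123676641/6889 ≈ 17953.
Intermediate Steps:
V(w) = 5
y = 30 (y = 35 - 1*5 = 35 - 5 = 30)
s = -11121/83 (s = 1/(30 + 53) - 134 = 1/83 - 134 = -11121/83 ≈ -133.99)
s² = (-11121/83)² = 123676641/6889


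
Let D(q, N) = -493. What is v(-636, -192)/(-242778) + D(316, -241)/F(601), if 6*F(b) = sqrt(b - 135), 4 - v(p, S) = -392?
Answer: -66/40463 - 1479*sqrt(466)/233 ≈ -137.03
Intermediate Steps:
v(p, S) = 396 (v(p, S) = 4 - 1*(-392) = 4 + 392 = 396)
F(b) = sqrt(-135 + b)/6 (F(b) = sqrt(b - 135)/6 = sqrt(-135 + b)/6)
v(-636, -192)/(-242778) + D(316, -241)/F(601) = 396/(-242778) - 493*6/sqrt(-135 + 601) = 396*(-1/242778) - 493*3*sqrt(466)/233 = -66/40463 - 1479*sqrt(466)/233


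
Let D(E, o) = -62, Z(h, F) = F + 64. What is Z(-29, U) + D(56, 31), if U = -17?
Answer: -15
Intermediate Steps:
Z(h, F) = 64 + F
Z(-29, U) + D(56, 31) = (64 - 17) - 62 = 47 - 62 = -15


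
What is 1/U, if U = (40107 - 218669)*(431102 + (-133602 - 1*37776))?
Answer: -1/46376836888 ≈ -2.1562e-11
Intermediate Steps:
U = -46376836888 (U = -178562*(431102 + (-133602 - 37776)) = -178562*(431102 - 171378) = -178562*259724 = -46376836888)
1/U = 1/(-46376836888) = -1/46376836888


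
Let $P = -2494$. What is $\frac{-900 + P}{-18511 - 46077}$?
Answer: $\frac{1697}{32294} \approx 0.052548$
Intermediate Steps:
$\frac{-900 + P}{-18511 - 46077} = \frac{-900 - 2494}{-18511 - 46077} = - \frac{3394}{-64588} = \left(-3394\right) \left(- \frac{1}{64588}\right) = \frac{1697}{32294}$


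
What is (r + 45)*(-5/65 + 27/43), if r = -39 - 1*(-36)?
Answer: 12936/559 ≈ 23.141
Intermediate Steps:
r = -3 (r = -39 + 36 = -3)
(r + 45)*(-5/65 + 27/43) = (-3 + 45)*(-5/65 + 27/43) = 42*(-5*1/65 + 27*(1/43)) = 42*(-1/13 + 27/43) = 42*(308/559) = 12936/559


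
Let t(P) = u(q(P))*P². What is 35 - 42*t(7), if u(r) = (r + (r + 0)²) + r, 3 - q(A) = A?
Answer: -16429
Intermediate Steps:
q(A) = 3 - A
u(r) = r² + 2*r (u(r) = (r + r²) + r = r² + 2*r)
t(P) = P²*(3 - P)*(5 - P) (t(P) = ((3 - P)*(2 + (3 - P)))*P² = ((3 - P)*(5 - P))*P² = P²*(3 - P)*(5 - P))
35 - 42*t(7) = 35 - 42*7²*(-5 + 7)*(-3 + 7) = 35 - 2058*2*4 = 35 - 42*392 = 35 - 16464 = -16429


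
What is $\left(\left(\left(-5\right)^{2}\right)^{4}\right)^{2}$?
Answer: $152587890625$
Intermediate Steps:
$\left(\left(\left(-5\right)^{2}\right)^{4}\right)^{2} = \left(25^{4}\right)^{2} = 390625^{2} = 152587890625$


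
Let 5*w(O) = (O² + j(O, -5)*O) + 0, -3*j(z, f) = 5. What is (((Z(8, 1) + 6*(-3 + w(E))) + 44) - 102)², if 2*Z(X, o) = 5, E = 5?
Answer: 11449/4 ≈ 2862.3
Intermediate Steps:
Z(X, o) = 5/2 (Z(X, o) = (½)*5 = 5/2)
j(z, f) = -5/3 (j(z, f) = -⅓*5 = -5/3)
w(O) = -O/3 + O²/5 (w(O) = ((O² - 5*O/3) + 0)/5 = (O² - 5*O/3)/5 = -O/3 + O²/5)
(((Z(8, 1) + 6*(-3 + w(E))) + 44) - 102)² = (((5/2 + 6*(-3 + (1/15)*5*(-5 + 3*5))) + 44) - 102)² = (((5/2 + 6*(-3 + (1/15)*5*(-5 + 15))) + 44) - 102)² = (((5/2 + 6*(-3 + (1/15)*5*10)) + 44) - 102)² = (((5/2 + 6*(-3 + 10/3)) + 44) - 102)² = (((5/2 + 6*(⅓)) + 44) - 102)² = (((5/2 + 2) + 44) - 102)² = ((9/2 + 44) - 102)² = (97/2 - 102)² = (-107/2)² = 11449/4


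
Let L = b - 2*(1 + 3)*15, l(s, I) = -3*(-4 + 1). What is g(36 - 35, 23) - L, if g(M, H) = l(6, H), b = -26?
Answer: 155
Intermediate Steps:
l(s, I) = 9 (l(s, I) = -3*(-3) = 9)
g(M, H) = 9
L = -146 (L = -26 - 2*(1 + 3)*15 = -26 - 2*4*15 = -26 - 8*15 = -26 - 120 = -146)
g(36 - 35, 23) - L = 9 - 1*(-146) = 9 + 146 = 155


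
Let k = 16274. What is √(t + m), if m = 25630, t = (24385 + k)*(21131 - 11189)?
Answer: 8*√6316522 ≈ 20106.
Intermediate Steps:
t = 404231778 (t = (24385 + 16274)*(21131 - 11189) = 40659*9942 = 404231778)
√(t + m) = √(404231778 + 25630) = √404257408 = 8*√6316522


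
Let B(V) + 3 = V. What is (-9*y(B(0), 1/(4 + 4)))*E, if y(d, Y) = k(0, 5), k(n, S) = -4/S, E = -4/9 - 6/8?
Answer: -43/5 ≈ -8.6000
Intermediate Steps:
B(V) = -3 + V
E = -43/36 (E = -4*1/9 - 6*1/8 = -4/9 - 3/4 = -43/36 ≈ -1.1944)
y(d, Y) = -4/5
(-9*y(B(0), 1/(4 + 4)))*E = -9*(-4/5)*(-43/36) = (36/5)*(-43/36) = -43/5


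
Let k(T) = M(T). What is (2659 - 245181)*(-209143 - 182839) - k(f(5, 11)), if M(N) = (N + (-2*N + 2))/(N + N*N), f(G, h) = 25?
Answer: 61791768092623/650 ≈ 9.5064e+10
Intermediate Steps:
M(N) = (2 - N)/(N + N²) (M(N) = (N + (2 - 2*N))/(N + N²) = (2 - N)/(N + N²))
k(T) = (2 - T)/(T*(1 + T))
(2659 - 245181)*(-209143 - 182839) - k(f(5, 11)) = (2659 - 245181)*(-209143 - 182839) - (2 - 1*25)/(25*(1 + 25)) = -242522*(-391982) - (2 - 25)/(25*26) = 95064258604 - (-23)/(25*26) = 95064258604 - 1*(-23/650) = 95064258604 + 23/650 = 61791768092623/650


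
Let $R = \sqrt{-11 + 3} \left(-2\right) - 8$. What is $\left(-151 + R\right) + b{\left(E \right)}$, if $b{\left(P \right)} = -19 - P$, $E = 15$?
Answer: $-193 - 4 i \sqrt{2} \approx -193.0 - 5.6569 i$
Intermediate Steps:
$R = -8 - 4 i \sqrt{2}$ ($R = \sqrt{-8} \left(-2\right) - 8 = 2 i \sqrt{2} \left(-2\right) - 8 = - 4 i \sqrt{2} - 8 = -8 - 4 i \sqrt{2} \approx -8.0 - 5.6569 i$)
$\left(-151 + R\right) + b{\left(E \right)} = \left(-151 - \left(8 + 4 i \sqrt{2}\right)\right) - 34 = \left(-159 - 4 i \sqrt{2}\right) - 34 = -193 - 4 i \sqrt{2}$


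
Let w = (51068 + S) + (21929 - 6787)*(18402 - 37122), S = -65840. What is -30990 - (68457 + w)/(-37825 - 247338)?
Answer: -9120605925/285163 ≈ -31984.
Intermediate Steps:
w = -283473012 (w = (51068 - 65840) + (21929 - 6787)*(18402 - 37122) = -14772 + 15142*(-18720) = -14772 - 283458240 = -283473012)
-30990 - (68457 + w)/(-37825 - 247338) = -30990 - (68457 - 283473012)/(-37825 - 247338) = -30990 - (-283404555)/(-285163) = -30990 - (-283404555)*(-1)/285163 = -30990 - 1*283404555/285163 = -30990 - 283404555/285163 = -9120605925/285163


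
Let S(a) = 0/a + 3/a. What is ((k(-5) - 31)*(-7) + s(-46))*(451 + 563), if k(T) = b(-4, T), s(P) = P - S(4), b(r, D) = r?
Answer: 402051/2 ≈ 2.0103e+5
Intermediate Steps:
S(a) = 3/a (S(a) = 0 + 3/a = 3/a)
s(P) = -¾ + P (s(P) = P - 3/4 = P - 1*¾ = P - ¾ = -¾ + P)
k(T) = -4
((k(-5) - 31)*(-7) + s(-46))*(451 + 563) = ((-4 - 31)*(-7) + (-¾ - 46))*(451 + 563) = (-35*(-7) - 187/4)*1014 = (245 - 187/4)*1014 = (793/4)*1014 = 402051/2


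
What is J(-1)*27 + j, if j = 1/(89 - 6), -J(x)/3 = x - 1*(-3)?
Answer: -13445/83 ≈ -161.99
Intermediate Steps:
J(x) = -9 - 3*x (J(x) = -3*(x - 1*(-3)) = -3*(x + 3) = -3*(3 + x) = -9 - 3*x)
j = 1/83 ≈ 0.012048
J(-1)*27 + j = (-9 - 3*(-1))*27 + 1/83 = (-9 + 3)*27 + 1/83 = -6*27 + 1/83 = -162 + 1/83 = -13445/83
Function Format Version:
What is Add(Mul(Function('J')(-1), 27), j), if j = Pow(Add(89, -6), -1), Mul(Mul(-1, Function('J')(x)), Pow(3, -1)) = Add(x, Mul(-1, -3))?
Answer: Rational(-13445, 83) ≈ -161.99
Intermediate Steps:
Function('J')(x) = Add(-9, Mul(-3, x)) (Function('J')(x) = Mul(-3, Add(x, Mul(-1, -3))) = Mul(-3, Add(x, 3)) = Mul(-3, Add(3, x)) = Add(-9, Mul(-3, x)))
j = Rational(1, 83) (j = Pow(83, -1) = Rational(1, 83) ≈ 0.012048)
Add(Mul(Function('J')(-1), 27), j) = Add(Mul(Add(-9, Mul(-3, -1)), 27), Rational(1, 83)) = Add(Mul(Add(-9, 3), 27), Rational(1, 83)) = Add(Mul(-6, 27), Rational(1, 83)) = Add(-162, Rational(1, 83)) = Rational(-13445, 83)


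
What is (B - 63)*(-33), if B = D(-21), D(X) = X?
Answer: 2772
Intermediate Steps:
B = -21
(B - 63)*(-33) = (-21 - 63)*(-33) = -84*(-33) = 2772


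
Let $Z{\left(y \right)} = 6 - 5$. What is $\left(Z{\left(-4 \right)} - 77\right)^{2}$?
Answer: $5776$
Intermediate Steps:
$Z{\left(y \right)} = 1$ ($Z{\left(y \right)} = 6 - 5 = 1$)
$\left(Z{\left(-4 \right)} - 77\right)^{2} = \left(1 - 77\right)^{2} = \left(-76\right)^{2} = 5776$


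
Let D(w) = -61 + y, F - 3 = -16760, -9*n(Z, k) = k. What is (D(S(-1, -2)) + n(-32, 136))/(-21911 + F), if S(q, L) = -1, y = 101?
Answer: -8/12429 ≈ -0.00064366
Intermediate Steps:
n(Z, k) = -k/9
F = -16757 (F = 3 - 16760 = -16757)
D(w) = 40 (D(w) = -61 + 101 = 40)
(D(S(-1, -2)) + n(-32, 136))/(-21911 + F) = (40 - ⅑*136)/(-21911 - 16757) = (40 - 136/9)/(-38668) = (224/9)*(-1/38668) = -8/12429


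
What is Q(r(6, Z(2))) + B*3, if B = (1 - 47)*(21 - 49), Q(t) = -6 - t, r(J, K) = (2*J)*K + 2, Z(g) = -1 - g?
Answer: 3892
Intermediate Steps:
r(J, K) = 2 + 2*J*K (r(J, K) = 2*J*K + 2 = 2 + 2*J*K)
B = 1288 (B = -46*(-28) = 1288)
Q(r(6, Z(2))) + B*3 = (-6 - (2 + 2*6*(-1 - 1*2))) + 1288*3 = (-6 - (2 + 2*6*(-1 - 2))) + 3864 = (-6 - (2 + 2*6*(-3))) + 3864 = (-6 - (2 - 36)) + 3864 = (-6 - 1*(-34)) + 3864 = (-6 + 34) + 3864 = 28 + 3864 = 3892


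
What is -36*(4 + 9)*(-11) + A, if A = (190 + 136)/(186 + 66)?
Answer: 648811/126 ≈ 5149.3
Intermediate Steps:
A = 163/126 (A = 326/252 = 326*(1/252) = 163/126 ≈ 1.2937)
-36*(4 + 9)*(-11) + A = -36*(4 + 9)*(-11) + 163/126 = -468*(-11) + 163/126 = -36*(-143) + 163/126 = 5148 + 163/126 = 648811/126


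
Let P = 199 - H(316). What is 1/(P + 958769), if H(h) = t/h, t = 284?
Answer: 79/75758401 ≈ 1.0428e-6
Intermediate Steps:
H(h) = 284/h
P = 15650/79 (P = 199 - 284/316 = 199 - 1*71/79 = 199 - 71/79 = 15650/79 ≈ 198.10)
1/(P + 958769) = 1/(15650/79 + 958769) = 1/(75758401/79) = 79/75758401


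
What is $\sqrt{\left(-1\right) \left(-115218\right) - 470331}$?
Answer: $3 i \sqrt{39457} \approx 595.91 i$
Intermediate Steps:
$\sqrt{\left(-1\right) \left(-115218\right) - 470331} = \sqrt{115218 - 470331} = \sqrt{-355113} = 3 i \sqrt{39457}$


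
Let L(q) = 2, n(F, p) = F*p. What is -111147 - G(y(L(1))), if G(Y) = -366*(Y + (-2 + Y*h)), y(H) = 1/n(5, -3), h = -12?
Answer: -558053/5 ≈ -1.1161e+5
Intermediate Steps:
y(H) = -1/15 (y(H) = 1/(5*(-3)) = 1/(-15) = -1/15)
G(Y) = 732 + 4026*Y (G(Y) = -366*(Y + (-2 + Y*(-12))) = -366*(Y + (-2 - 12*Y)) = -366*(-2 - 11*Y) = 732 + 4026*Y)
-111147 - G(y(L(1))) = -111147 - (732 + 4026*(-1/15)) = -111147 - (732 - 1342/5) = -111147 - 1*2318/5 = -111147 - 2318/5 = -558053/5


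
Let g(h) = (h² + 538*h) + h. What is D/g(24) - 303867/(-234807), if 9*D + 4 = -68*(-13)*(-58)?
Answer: 692019289/793178046 ≈ 0.87246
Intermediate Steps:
g(h) = h² + 539*h
D = -17092/3 (D = -4/9 + (-68*(-13)*(-58))/9 = -4/9 + (884*(-58))/9 = -4/9 + (⅑)*(-51272) = -4/9 - 51272/9 = -17092/3 ≈ -5697.3)
D/g(24) - 303867/(-234807) = -17092*1/(24*(539 + 24))/3 - 303867/(-234807) = -17092/(3*(24*563)) - 303867*(-1/234807) = -17092/3/13512 + 101289/78269 = -17092/3*1/13512 + 101289/78269 = -4273/10134 + 101289/78269 = 692019289/793178046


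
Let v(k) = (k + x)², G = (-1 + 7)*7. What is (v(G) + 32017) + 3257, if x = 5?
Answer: 37483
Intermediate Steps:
G = 42 (G = 6*7 = 42)
v(k) = (5 + k)² (v(k) = (k + 5)² = (5 + k)²)
(v(G) + 32017) + 3257 = ((5 + 42)² + 32017) + 3257 = (47² + 32017) + 3257 = (2209 + 32017) + 3257 = 34226 + 3257 = 37483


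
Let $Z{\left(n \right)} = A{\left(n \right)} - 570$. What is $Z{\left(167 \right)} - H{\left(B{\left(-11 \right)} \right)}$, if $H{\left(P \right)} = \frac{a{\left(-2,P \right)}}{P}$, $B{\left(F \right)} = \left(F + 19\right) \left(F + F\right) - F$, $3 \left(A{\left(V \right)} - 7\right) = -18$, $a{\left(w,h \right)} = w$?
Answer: $- \frac{93887}{165} \approx -569.01$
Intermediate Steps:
$A{\left(V \right)} = 1$ ($A{\left(V \right)} = 7 + \frac{1}{3} \left(-18\right) = 7 - 6 = 1$)
$B{\left(F \right)} = - F + 2 F \left(19 + F\right)$ ($B{\left(F \right)} = \left(19 + F\right) 2 F - F = 2 F \left(19 + F\right) - F = - F + 2 F \left(19 + F\right)$)
$Z{\left(n \right)} = -569$ ($Z{\left(n \right)} = 1 - 570 = -569$)
$H{\left(P \right)} = - \frac{2}{P}$
$Z{\left(167 \right)} - H{\left(B{\left(-11 \right)} \right)} = -569 - - \frac{2}{\left(-11\right) \left(37 + 2 \left(-11\right)\right)} = -569 - - \frac{2}{\left(-11\right) \left(37 - 22\right)} = -569 - - \frac{2}{\left(-11\right) 15} = -569 - - \frac{2}{-165} = -569 - \left(-2\right) \left(- \frac{1}{165}\right) = -569 - \frac{2}{165} = - \frac{93887}{165}$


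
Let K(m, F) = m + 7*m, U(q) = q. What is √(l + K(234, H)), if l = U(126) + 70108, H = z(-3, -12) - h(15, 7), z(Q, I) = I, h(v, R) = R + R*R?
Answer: √72106 ≈ 268.53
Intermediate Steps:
h(v, R) = R + R²
H = -68 (H = -12 - 7*(1 + 7) = -12 - 7*8 = -12 - 1*56 = -12 - 56 = -68)
l = 70234 (l = 126 + 70108 = 70234)
K(m, F) = 8*m
√(l + K(234, H)) = √(70234 + 8*234) = √(70234 + 1872) = √72106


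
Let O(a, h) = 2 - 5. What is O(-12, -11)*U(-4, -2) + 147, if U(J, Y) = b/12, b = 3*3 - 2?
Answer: 581/4 ≈ 145.25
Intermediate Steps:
O(a, h) = -3
b = 7 (b = 9 - 2 = 7)
U(J, Y) = 7/12
O(-12, -11)*U(-4, -2) + 147 = -3*7/12 + 147 = -7/4 + 147 = 581/4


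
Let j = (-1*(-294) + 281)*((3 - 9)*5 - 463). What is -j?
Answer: 283475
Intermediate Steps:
j = -283475 (j = (294 + 281)*(-6*5 - 463) = 575*(-30 - 463) = 575*(-493) = -283475)
-j = -1*(-283475) = 283475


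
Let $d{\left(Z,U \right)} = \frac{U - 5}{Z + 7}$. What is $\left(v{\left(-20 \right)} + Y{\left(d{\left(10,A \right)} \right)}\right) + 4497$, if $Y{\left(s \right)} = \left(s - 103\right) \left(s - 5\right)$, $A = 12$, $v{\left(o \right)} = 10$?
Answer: $\frac{1438555}{289} \approx 4977.7$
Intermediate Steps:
$d{\left(Z,U \right)} = \frac{-5 + U}{7 + Z}$
$Y{\left(s \right)} = \left(-103 + s\right) \left(-5 + s\right)$
$\left(v{\left(-20 \right)} + Y{\left(d{\left(10,A \right)} \right)}\right) + 4497 = \left(10 + \left(515 + \left(\frac{-5 + 12}{7 + 10}\right)^{2} - 108 \frac{-5 + 12}{7 + 10}\right)\right) + 4497 = \left(10 + \left(515 + \left(\frac{1}{17} \cdot 7\right)^{2} - 108 \cdot \frac{1}{17} \cdot 7\right)\right) + 4497 = \left(10 + \left(515 + \left(\frac{7}{17}\right)^{2} - \frac{756}{17}\right)\right) + 4497 = \left(10 + \left(515 + \frac{49}{289} - \frac{756}{17}\right)\right) + 4497 = \left(10 + \frac{136032}{289}\right) + 4497 = \frac{138922}{289} + 4497 = \frac{1438555}{289}$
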